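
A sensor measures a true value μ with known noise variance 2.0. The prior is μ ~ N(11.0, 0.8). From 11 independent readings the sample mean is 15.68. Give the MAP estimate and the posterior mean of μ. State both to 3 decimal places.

MAP: 14.813. Posterior mean: 14.813.

Posterior for μ is Normal. Precision-weighted mean: (1/0.8·11.0 + 11/2.0·15.68) / (1/0.8 + 11/2.0) = 14.813.
A Normal posterior is symmetric, so mode = mean.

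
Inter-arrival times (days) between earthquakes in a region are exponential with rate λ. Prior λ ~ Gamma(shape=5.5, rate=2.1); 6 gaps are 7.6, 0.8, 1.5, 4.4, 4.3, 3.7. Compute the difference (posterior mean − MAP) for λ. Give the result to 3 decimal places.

0.041

Σ times = 22.3. Posterior: Gamma(shape = 5.5+6 = 11.5, rate = 2.1+22.3 = 24.4).
Mode = (α−1)/β = 10.5/24.4 = 0.430.
Mean = α/β = 11.5/24.4 = 0.471.
Difference = 0.471 − 0.430 = 0.041.
The mean is pulled above the mode by the posterior's right skew.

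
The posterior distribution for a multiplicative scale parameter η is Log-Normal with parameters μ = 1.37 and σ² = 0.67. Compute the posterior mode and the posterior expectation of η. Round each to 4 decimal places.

Mode = exp(μ − σ²) = exp(0.70) = 2.0138.
Mean = exp(μ + σ²/2) = exp(1.705) = 5.5014.

η_MAP = 2.0138, E[η|data] = 5.5014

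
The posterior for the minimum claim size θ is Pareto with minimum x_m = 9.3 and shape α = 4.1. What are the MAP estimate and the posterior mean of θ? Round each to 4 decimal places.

MAP estimate = 9.3000, posterior mean = 12.3000

The Pareto density is strictly decreasing on [x_m, ∞), so the mode is x_m = 9.3000.
Mean = α·x_m/(α−1) = 4.1·9.3/3.1 = 12.3000.
Mean > mode: the posterior has a right tail.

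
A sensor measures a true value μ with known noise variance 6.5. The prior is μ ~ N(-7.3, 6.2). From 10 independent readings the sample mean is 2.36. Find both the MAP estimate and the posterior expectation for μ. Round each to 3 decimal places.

Posterior for μ is Normal. Precision-weighted mean: (1/6.2·-7.3 + 10/6.5·2.36) / (1/6.2 + 10/6.5) = 1.443.
A Normal posterior is symmetric, so mode = mean.

MAP: 1.443. Posterior mean: 1.443.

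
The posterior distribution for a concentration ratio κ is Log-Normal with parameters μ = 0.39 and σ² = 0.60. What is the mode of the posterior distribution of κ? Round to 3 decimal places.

0.811

Mode = exp(μ − σ²) = exp(-0.21) = 0.811.
Mean = exp(μ + σ²/2) = exp(0.690) = 1.994.
This is the posterior mode — the MAP estimate.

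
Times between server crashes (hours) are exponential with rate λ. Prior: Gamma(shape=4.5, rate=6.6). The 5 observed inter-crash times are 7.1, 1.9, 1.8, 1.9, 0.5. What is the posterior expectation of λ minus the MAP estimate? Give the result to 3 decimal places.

0.051

Σ times = 13.2. Posterior: Gamma(shape = 4.5+5 = 9.5, rate = 6.6+13.2 = 19.8).
Mode = (α−1)/β = 8.5/19.8 = 0.429.
Mean = α/β = 9.5/19.8 = 0.480.
Difference = 0.480 − 0.429 = 0.051.
Mean > mode: the posterior has a right tail.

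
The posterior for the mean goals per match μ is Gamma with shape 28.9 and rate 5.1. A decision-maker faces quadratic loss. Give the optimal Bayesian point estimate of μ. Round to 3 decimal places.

5.667

Mode = (α−1)/β = 27.9/5.1 = 5.471.
Mean = α/β = 28.9/5.1 = 5.667.
Quadratic loss ⇒ the optimal estimator is the posterior mean.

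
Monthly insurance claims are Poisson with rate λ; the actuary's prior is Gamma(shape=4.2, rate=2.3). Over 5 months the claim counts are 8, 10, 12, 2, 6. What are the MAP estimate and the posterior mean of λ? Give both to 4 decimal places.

Σ counts = 38. Posterior: Gamma(shape = 4.2+38 = 42.2, rate = 2.3+5 = 7.3).
Mode = (α−1)/β = 41.2/7.3 = 5.6438.
Mean = α/β = 42.2/7.3 = 5.7808.

MAP = 5.6438, posterior mean = 5.7808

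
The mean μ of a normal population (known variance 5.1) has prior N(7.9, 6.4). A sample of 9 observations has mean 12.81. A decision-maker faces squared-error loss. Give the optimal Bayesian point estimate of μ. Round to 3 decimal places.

12.411

Posterior for μ is Normal. Precision-weighted mean: (1/6.4·7.9 + 9/5.1·12.81) / (1/6.4 + 9/5.1) = 12.411.
A Normal posterior is symmetric, so mode = mean.
Squared-error loss ⇒ the optimal estimator is the posterior mean.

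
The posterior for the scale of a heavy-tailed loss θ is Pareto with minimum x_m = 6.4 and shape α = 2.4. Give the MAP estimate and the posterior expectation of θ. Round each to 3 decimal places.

θ_MAP = 6.400, E[θ|data] = 10.971

The Pareto density is strictly decreasing on [x_m, ∞), so the mode is x_m = 6.400.
Mean = α·x_m/(α−1) = 2.4·6.4/1.4 = 10.971.
The posterior is right-skewed, so the mean exceeds the mode.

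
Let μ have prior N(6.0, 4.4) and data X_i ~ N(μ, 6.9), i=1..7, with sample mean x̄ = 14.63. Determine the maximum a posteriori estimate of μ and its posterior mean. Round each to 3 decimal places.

Posterior for μ is Normal. Precision-weighted mean: (1/4.4·6.0 + 7/6.9·14.63) / (1/4.4 + 7/6.9) = 13.051.
A Normal posterior is symmetric, so mode = mean.

MAP: 13.051. Posterior mean: 13.051.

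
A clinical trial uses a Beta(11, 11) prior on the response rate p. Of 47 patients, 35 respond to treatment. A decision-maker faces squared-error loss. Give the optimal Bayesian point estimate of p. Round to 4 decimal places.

Posterior: Beta(11+35, 11+12) = Beta(46, 23).
Mode = (46−1)/(46+23−2) = 45/67 = 0.6716.
Mean = 46/(46+23) = 46/69 = 0.6667.
Squared-error loss ⇒ the optimal estimator is the posterior mean.

0.6667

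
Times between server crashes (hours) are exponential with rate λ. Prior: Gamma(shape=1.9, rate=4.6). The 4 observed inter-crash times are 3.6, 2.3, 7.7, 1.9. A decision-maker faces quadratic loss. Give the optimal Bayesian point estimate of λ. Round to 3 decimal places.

0.294

Σ times = 15.5. Posterior: Gamma(shape = 1.9+4 = 5.9, rate = 4.6+15.5 = 20.1).
Mode = (α−1)/β = 4.9/20.1 = 0.244.
Mean = α/β = 5.9/20.1 = 0.294.
Quadratic loss ⇒ the optimal estimator is the posterior mean.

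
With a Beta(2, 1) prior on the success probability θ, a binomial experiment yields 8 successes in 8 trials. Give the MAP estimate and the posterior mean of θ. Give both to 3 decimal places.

MAP = 1.000; posterior mean = 0.909

Posterior: Beta(2+8, 1+0) = Beta(10, 1).
Since β = 1 ≤ 1 and α > 1, the Beta density is monotone increasing on [0,1]; the mode is at 1.
Mean = 10/(10+1) = 0.909.
Left-skewed posterior ⇒ mean < mode.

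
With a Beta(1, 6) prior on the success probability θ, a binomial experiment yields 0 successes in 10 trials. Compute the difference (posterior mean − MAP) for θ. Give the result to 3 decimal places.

0.059

Posterior: Beta(1+0, 6+10) = Beta(1, 16).
Since α = 1 ≤ 1 and β > 1, the Beta density is monotone decreasing on [0,1]; the mode is at 0.
Mean = 1/(1+16) = 0.059.
Difference = 0.059 − 0.000 = 0.059.
The posterior is right-skewed, so the mean exceeds the mode.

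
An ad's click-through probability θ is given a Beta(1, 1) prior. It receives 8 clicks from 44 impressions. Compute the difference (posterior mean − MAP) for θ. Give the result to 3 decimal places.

0.014

Posterior: Beta(1+8, 1+36) = Beta(9, 37).
Mode = (9−1)/(9+37−2) = 8/44 = 0.182.
With a flat prior the MAP equals the MLE, 8/44.
Mean = 9/(9+37) = 9/46 = 0.196.
Difference = 0.196 − 0.182 = 0.014.
Right-skewed posterior ⇒ mode < mean.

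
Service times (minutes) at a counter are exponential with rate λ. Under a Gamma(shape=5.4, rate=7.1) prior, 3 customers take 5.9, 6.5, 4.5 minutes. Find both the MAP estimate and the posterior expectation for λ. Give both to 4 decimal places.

MAP = 0.3083, posterior mean = 0.3500

Σ times = 16.9. Posterior: Gamma(shape = 5.4+3 = 8.4, rate = 7.1+16.9 = 24.0).
Mode = (α−1)/β = 7.4/24.0 = 0.3083.
Mean = α/β = 8.4/24.0 = 0.3500.
The mean is pulled above the mode by the posterior's right skew.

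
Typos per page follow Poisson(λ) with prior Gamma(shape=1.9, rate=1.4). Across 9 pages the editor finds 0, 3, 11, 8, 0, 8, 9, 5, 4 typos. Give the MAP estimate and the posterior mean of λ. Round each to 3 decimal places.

Σ counts = 48. Posterior: Gamma(shape = 1.9+48 = 49.9, rate = 1.4+9 = 10.4).
Mode = (α−1)/β = 48.9/10.4 = 4.702.
Mean = α/β = 49.9/10.4 = 4.798.

MAP: 4.702. Posterior mean: 4.798.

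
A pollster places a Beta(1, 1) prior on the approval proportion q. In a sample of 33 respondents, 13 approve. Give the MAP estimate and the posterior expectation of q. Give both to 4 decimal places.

MAP = 0.3939, posterior mean = 0.4000

Posterior: Beta(1+13, 1+20) = Beta(14, 21).
Mode = (14−1)/(14+21−2) = 13/33 = 0.3939.
With a flat prior the MAP equals the MLE, 13/33.
Mean = 14/(14+21) = 14/35 = 0.4000.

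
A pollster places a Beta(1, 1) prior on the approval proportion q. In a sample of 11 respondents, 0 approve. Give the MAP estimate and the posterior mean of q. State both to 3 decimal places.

Posterior: Beta(1+0, 1+11) = Beta(1, 12).
Since α = 1 ≤ 1 and β > 1, the Beta density is monotone decreasing on [0,1]; the mode is at 0.
Mean = 1/(1+12) = 0.077.
The mean is pulled above the mode by the posterior's right skew.

q_MAP = 0.000, E[q|data] = 0.077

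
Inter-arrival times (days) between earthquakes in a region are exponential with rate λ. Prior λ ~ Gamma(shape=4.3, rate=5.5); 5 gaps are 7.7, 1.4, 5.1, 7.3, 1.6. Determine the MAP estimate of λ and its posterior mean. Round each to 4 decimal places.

MAP = 0.2902; posterior mean = 0.3252

Σ times = 23.1. Posterior: Gamma(shape = 4.3+5 = 9.3, rate = 5.5+23.1 = 28.6).
Mode = (α−1)/β = 8.3/28.6 = 0.2902.
Mean = α/β = 9.3/28.6 = 0.3252.
The posterior is right-skewed, so the mean exceeds the mode.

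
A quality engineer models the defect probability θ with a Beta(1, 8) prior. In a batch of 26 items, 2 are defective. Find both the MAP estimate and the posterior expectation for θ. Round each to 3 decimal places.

MAP = 0.061, posterior mean = 0.086

Posterior: Beta(1+2, 8+24) = Beta(3, 32).
Mode = (3−1)/(3+32−2) = 2/33 = 0.061.
Mean = 3/(3+32) = 3/35 = 0.086.
Mean > mode: the posterior has a right tail.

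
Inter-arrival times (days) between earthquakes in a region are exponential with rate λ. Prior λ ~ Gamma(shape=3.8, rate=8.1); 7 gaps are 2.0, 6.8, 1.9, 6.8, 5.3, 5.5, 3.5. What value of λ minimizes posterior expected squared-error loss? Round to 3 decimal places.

0.271

Σ times = 31.8. Posterior: Gamma(shape = 3.8+7 = 10.8, rate = 8.1+31.8 = 39.9).
Mode = (α−1)/β = 9.8/39.9 = 0.246.
Mean = α/β = 10.8/39.9 = 0.271.
Squared-error loss ⇒ the optimal estimator is the posterior mean.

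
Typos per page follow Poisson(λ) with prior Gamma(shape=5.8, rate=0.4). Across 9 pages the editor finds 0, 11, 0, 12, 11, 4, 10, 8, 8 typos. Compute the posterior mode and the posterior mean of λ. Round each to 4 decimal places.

posterior mode = 7.3191, posterior mean = 7.4255

Σ counts = 64. Posterior: Gamma(shape = 5.8+64 = 69.8, rate = 0.4+9 = 9.4).
Mode = (α−1)/β = 68.8/9.4 = 7.3191.
Mean = α/β = 69.8/9.4 = 7.4255.
The posterior is right-skewed, so the mean exceeds the mode.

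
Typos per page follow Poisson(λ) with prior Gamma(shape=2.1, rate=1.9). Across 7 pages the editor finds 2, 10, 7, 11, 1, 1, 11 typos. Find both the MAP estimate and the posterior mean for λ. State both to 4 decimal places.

MAP = 4.9551, posterior mean = 5.0674

Σ counts = 43. Posterior: Gamma(shape = 2.1+43 = 45.1, rate = 1.9+7 = 8.9).
Mode = (α−1)/β = 44.1/8.9 = 4.9551.
Mean = α/β = 45.1/8.9 = 5.0674.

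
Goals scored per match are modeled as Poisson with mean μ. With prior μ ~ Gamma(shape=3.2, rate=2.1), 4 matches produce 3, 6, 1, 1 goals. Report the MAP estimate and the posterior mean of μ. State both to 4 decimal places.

Σ counts = 11. Posterior: Gamma(shape = 3.2+11 = 14.2, rate = 2.1+4 = 6.1).
Mode = (α−1)/β = 13.2/6.1 = 2.1639.
Mean = α/β = 14.2/6.1 = 2.3279.
Right-skewed posterior ⇒ mode < mean.

MAP estimate = 2.1639, posterior mean = 2.3279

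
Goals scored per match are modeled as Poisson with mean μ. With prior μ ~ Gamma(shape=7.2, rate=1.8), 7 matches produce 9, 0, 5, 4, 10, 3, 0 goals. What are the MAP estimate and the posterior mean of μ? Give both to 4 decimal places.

Σ counts = 31. Posterior: Gamma(shape = 7.2+31 = 38.2, rate = 1.8+7 = 8.8).
Mode = (α−1)/β = 37.2/8.8 = 4.2273.
Mean = α/β = 38.2/8.8 = 4.3409.
The posterior is right-skewed, so the mean exceeds the mode.

μ_MAP = 4.2273, E[μ|data] = 4.3409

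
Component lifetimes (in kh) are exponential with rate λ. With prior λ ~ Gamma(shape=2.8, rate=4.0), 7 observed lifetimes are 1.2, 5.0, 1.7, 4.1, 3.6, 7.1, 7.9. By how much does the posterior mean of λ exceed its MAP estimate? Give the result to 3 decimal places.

Σ times = 30.6. Posterior: Gamma(shape = 2.8+7 = 9.8, rate = 4.0+30.6 = 34.6).
Mode = (α−1)/β = 8.8/34.6 = 0.254.
Mean = α/β = 9.8/34.6 = 0.283.
Difference = 0.283 − 0.254 = 0.029.

0.029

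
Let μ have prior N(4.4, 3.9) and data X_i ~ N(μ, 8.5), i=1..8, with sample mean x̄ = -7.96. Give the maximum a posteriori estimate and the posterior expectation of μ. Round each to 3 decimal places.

Posterior for μ is Normal. Precision-weighted mean: (1/3.9·4.4 + 8/8.5·-7.96) / (1/3.9 + 8/8.5) = -5.314.
A Normal posterior is symmetric, so mode = mean.

MAP = -5.314, posterior mean = -5.314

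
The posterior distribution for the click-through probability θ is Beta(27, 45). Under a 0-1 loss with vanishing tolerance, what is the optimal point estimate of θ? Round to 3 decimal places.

0.371

Mode = (27−1)/(27+45−2) = 26/70 = 0.371.
Mean = 27/(27+45) = 27/72 = 0.375.
This is the posterior mode — the MAP estimate.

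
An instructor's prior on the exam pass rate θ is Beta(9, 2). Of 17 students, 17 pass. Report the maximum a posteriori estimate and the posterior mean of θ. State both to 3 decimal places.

Posterior: Beta(9+17, 2+0) = Beta(26, 2).
Mode = (26−1)/(26+2−2) = 25/26 = 0.962.
Mean = 26/(26+2) = 26/28 = 0.929.

MAP: 0.962. Posterior mean: 0.929.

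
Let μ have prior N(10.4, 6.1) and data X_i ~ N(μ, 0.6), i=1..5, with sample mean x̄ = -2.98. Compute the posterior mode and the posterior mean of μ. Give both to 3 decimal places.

Posterior for μ is Normal. Precision-weighted mean: (1/6.1·10.4 + 5/0.6·-2.98) / (1/6.1 + 5/0.6) = -2.722.
A Normal posterior is symmetric, so mode = mean.

MAP: -2.722. Posterior mean: -2.722.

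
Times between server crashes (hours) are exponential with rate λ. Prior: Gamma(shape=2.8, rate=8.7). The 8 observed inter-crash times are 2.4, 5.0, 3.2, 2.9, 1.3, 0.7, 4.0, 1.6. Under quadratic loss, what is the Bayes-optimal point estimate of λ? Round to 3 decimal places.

Σ times = 21.1. Posterior: Gamma(shape = 2.8+8 = 10.8, rate = 8.7+21.1 = 29.8).
Mode = (α−1)/β = 9.8/29.8 = 0.329.
Mean = α/β = 10.8/29.8 = 0.362.
Quadratic loss ⇒ the optimal estimator is the posterior mean.

0.362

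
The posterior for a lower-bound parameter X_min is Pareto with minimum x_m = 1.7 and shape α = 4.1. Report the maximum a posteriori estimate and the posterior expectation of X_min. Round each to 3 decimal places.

MAP: 1.700. Posterior mean: 2.248.

The Pareto density is strictly decreasing on [x_m, ∞), so the mode is x_m = 1.700.
Mean = α·x_m/(α−1) = 4.1·1.7/3.1 = 2.248.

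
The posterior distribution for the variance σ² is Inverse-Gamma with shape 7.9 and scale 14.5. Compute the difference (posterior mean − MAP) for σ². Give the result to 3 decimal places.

Mode = β/(α+1) = 14.5/8.9 = 1.629.
Mean = β/(α−1) = 14.5/6.9 = 2.101.
Difference = 2.101 − 1.629 = 0.472.

0.472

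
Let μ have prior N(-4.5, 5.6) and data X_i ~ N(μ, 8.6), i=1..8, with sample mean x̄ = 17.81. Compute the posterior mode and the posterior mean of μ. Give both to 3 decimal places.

MAP: 14.217. Posterior mean: 14.217.

Posterior for μ is Normal. Precision-weighted mean: (1/5.6·-4.5 + 8/8.6·17.81) / (1/5.6 + 8/8.6) = 14.217.
A Normal posterior is symmetric, so mode = mean.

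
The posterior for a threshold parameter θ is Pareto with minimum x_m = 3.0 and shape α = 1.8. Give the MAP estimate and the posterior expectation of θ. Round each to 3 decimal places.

The Pareto density is strictly decreasing on [x_m, ∞), so the mode is x_m = 3.000.
Mean = α·x_m/(α−1) = 1.8·3.0/0.8 = 6.750.

MAP = 3.000, posterior mean = 6.750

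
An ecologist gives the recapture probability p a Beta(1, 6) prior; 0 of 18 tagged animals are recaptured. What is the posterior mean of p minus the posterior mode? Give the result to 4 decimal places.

0.0400

Posterior: Beta(1+0, 6+18) = Beta(1, 24).
Since α = 1 ≤ 1 and β > 1, the Beta density is monotone decreasing on [0,1]; the mode is at 0.
Mean = 1/(1+24) = 0.0400.
Difference = 0.0400 − 0.0000 = 0.0400.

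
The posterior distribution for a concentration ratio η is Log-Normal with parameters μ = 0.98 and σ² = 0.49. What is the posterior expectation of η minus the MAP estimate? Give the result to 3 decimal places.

Mode = exp(μ − σ²) = exp(0.49) = 1.632.
Mean = exp(μ + σ²/2) = exp(1.225) = 3.404.
Difference = 3.404 − 1.632 = 1.772.

1.772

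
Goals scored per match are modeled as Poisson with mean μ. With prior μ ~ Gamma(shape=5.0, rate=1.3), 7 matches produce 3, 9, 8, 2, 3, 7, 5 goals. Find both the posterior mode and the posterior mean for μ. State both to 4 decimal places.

μ_MAP = 4.9398, E[μ|data] = 5.0602

Σ counts = 37. Posterior: Gamma(shape = 5.0+37 = 42.0, rate = 1.3+7 = 8.3).
Mode = (α−1)/β = 41.0/8.3 = 4.9398.
Mean = α/β = 42.0/8.3 = 5.0602.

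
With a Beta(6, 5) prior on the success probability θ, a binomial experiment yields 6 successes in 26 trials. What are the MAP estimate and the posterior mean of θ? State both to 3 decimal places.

Posterior: Beta(6+6, 5+20) = Beta(12, 25).
Mode = (12−1)/(12+25−2) = 11/35 = 0.314.
Mean = 12/(12+25) = 12/37 = 0.324.
Right-skewed posterior ⇒ mode < mean.

MAP estimate = 0.314, posterior mean = 0.324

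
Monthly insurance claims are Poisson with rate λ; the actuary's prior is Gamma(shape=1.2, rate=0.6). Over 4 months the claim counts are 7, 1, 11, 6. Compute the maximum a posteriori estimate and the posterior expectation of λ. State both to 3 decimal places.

λ_MAP = 5.478, E[λ|data] = 5.696

Σ counts = 25. Posterior: Gamma(shape = 1.2+25 = 26.2, rate = 0.6+4 = 4.6).
Mode = (α−1)/β = 25.2/4.6 = 5.478.
Mean = α/β = 26.2/4.6 = 5.696.
The posterior is right-skewed, so the mean exceeds the mode.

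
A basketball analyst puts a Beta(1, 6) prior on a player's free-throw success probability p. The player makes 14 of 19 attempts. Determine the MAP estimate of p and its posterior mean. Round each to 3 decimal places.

MAP: 0.583. Posterior mean: 0.577.

Posterior: Beta(1+14, 6+5) = Beta(15, 11).
Mode = (15−1)/(15+11−2) = 14/24 = 0.583.
Mean = 15/(15+11) = 15/26 = 0.577.
The posterior is left-skewed, so the mode exceeds the mean.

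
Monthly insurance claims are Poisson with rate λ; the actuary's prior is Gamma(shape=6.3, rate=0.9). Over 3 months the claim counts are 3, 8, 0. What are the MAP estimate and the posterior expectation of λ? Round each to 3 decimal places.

λ_MAP = 4.179, E[λ|data] = 4.436

Σ counts = 11. Posterior: Gamma(shape = 6.3+11 = 17.3, rate = 0.9+3 = 3.9).
Mode = (α−1)/β = 16.3/3.9 = 4.179.
Mean = α/β = 17.3/3.9 = 4.436.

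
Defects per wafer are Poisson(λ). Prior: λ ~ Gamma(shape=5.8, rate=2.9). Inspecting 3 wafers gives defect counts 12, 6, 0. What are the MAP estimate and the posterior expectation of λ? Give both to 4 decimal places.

Σ counts = 18. Posterior: Gamma(shape = 5.8+18 = 23.8, rate = 2.9+3 = 5.9).
Mode = (α−1)/β = 22.8/5.9 = 3.8644.
Mean = α/β = 23.8/5.9 = 4.0339.

MAP estimate = 3.8644, posterior expectation = 4.0339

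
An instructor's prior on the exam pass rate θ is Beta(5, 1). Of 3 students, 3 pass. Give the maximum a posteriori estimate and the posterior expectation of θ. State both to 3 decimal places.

MAP = 1.000, posterior mean = 0.889

Posterior: Beta(5+3, 1+0) = Beta(8, 1).
Since β = 1 ≤ 1 and α > 1, the Beta density is monotone increasing on [0,1]; the mode is at 1.
Mean = 8/(8+1) = 0.889.
Left-skewed posterior ⇒ mean < mode.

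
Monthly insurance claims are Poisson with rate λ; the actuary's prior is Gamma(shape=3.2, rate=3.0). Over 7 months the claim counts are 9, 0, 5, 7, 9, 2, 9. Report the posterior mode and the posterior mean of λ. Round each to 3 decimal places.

Σ counts = 41. Posterior: Gamma(shape = 3.2+41 = 44.2, rate = 3.0+7 = 10.0).
Mode = (α−1)/β = 43.2/10.0 = 4.320.
Mean = α/β = 44.2/10.0 = 4.420.

MAP = 4.320, posterior mean = 4.420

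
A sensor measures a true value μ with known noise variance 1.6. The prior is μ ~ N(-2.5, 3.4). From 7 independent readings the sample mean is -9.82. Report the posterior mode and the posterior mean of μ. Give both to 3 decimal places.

posterior mode = -9.359, posterior mean = -9.359

Posterior for μ is Normal. Precision-weighted mean: (1/3.4·-2.5 + 7/1.6·-9.82) / (1/3.4 + 7/1.6) = -9.359.
A Normal posterior is symmetric, so mode = mean.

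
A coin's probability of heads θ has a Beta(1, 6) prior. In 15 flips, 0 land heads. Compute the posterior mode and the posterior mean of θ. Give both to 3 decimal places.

MAP = 0.000; posterior mean = 0.045

Posterior: Beta(1+0, 6+15) = Beta(1, 21).
Since α = 1 ≤ 1 and β > 1, the Beta density is monotone decreasing on [0,1]; the mode is at 0.
Mean = 1/(1+21) = 0.045.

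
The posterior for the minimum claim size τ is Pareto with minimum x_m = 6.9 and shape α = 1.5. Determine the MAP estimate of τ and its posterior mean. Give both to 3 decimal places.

MAP = 6.900, posterior mean = 20.700

The Pareto density is strictly decreasing on [x_m, ∞), so the mode is x_m = 6.900.
Mean = α·x_m/(α−1) = 1.5·6.9/0.5 = 20.700.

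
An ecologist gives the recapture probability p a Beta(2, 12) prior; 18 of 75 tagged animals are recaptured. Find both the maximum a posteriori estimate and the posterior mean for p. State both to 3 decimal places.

MAP: 0.218. Posterior mean: 0.225.

Posterior: Beta(2+18, 12+57) = Beta(20, 69).
Mode = (20−1)/(20+69−2) = 19/87 = 0.218.
Mean = 20/(20+69) = 20/89 = 0.225.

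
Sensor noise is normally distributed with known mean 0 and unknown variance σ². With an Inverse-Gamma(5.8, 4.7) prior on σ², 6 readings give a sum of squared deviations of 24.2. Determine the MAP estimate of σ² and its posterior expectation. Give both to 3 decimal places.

Posterior: Inverse-Gamma(shape = 5.8+6/2 = 8.8, scale = 4.7+24.2/2 = 16.8).
Mode = β/(α+1) = 16.8/9.8 = 1.714.
Mean = β/(α−1) = 16.8/7.8 = 2.154.

MAP: 1.714. Posterior mean: 2.154.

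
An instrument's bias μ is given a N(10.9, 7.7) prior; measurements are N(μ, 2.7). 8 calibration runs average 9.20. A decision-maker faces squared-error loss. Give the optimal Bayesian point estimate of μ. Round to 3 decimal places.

Posterior for μ is Normal. Precision-weighted mean: (1/7.7·10.9 + 8/2.7·9.20) / (1/7.7 + 8/2.7) = 9.271.
A Normal posterior is symmetric, so mode = mean.
Squared-error loss ⇒ the optimal estimator is the posterior mean.

9.271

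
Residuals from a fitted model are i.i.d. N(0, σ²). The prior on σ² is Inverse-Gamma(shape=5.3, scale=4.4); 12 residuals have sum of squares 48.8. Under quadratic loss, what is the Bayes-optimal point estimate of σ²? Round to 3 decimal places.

Posterior: Inverse-Gamma(shape = 5.3+12/2 = 11.3, scale = 4.4+48.8/2 = 28.8).
Mode = β/(α+1) = 28.8/12.3 = 2.341.
Mean = β/(α−1) = 28.8/10.3 = 2.796.
Quadratic loss ⇒ the optimal estimator is the posterior mean.

2.796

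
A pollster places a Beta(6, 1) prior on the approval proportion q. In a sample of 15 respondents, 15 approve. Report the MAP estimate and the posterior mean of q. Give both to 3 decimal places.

q_MAP = 1.000, E[q|data] = 0.955

Posterior: Beta(6+15, 1+0) = Beta(21, 1).
Since β = 1 ≤ 1 and α > 1, the Beta density is monotone increasing on [0,1]; the mode is at 1.
Mean = 21/(21+1) = 0.955.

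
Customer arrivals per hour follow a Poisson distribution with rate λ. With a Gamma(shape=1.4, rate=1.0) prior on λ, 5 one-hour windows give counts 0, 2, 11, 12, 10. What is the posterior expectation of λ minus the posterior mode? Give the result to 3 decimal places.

0.167

Σ counts = 35. Posterior: Gamma(shape = 1.4+35 = 36.4, rate = 1.0+5 = 6.0).
Mode = (α−1)/β = 35.4/6.0 = 5.900.
Mean = α/β = 36.4/6.0 = 6.067.
Difference = 6.067 − 5.900 = 0.167.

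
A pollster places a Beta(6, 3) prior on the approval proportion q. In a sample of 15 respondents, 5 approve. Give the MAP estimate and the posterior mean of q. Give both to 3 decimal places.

MAP estimate = 0.455, posterior mean = 0.458

Posterior: Beta(6+5, 3+10) = Beta(11, 13).
Mode = (11−1)/(11+13−2) = 10/22 = 0.455.
Mean = 11/(11+13) = 11/24 = 0.458.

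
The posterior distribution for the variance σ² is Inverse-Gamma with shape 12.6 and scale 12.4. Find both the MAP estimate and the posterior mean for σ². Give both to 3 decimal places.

MAP: 0.912. Posterior mean: 1.069.

Mode = β/(α+1) = 12.4/13.6 = 0.912.
Mean = β/(α−1) = 12.4/11.6 = 1.069.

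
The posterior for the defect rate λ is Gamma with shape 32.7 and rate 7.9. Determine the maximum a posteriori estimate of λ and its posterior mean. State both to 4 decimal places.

Mode = (α−1)/β = 31.7/7.9 = 4.0127.
Mean = α/β = 32.7/7.9 = 4.1392.

MAP = 4.0127; posterior mean = 4.1392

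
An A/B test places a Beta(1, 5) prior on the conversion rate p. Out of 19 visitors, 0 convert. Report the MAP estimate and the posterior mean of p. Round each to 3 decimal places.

MAP = 0.000, posterior mean = 0.040

Posterior: Beta(1+0, 5+19) = Beta(1, 24).
Since α = 1 ≤ 1 and β > 1, the Beta density is monotone decreasing on [0,1]; the mode is at 0.
Mean = 1/(1+24) = 0.040.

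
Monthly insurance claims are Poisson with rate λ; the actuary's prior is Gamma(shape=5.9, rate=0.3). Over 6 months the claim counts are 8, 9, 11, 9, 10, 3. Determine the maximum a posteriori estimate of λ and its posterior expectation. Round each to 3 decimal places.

MAP: 8.714. Posterior mean: 8.873.

Σ counts = 50. Posterior: Gamma(shape = 5.9+50 = 55.9, rate = 0.3+6 = 6.3).
Mode = (α−1)/β = 54.9/6.3 = 8.714.
Mean = α/β = 55.9/6.3 = 8.873.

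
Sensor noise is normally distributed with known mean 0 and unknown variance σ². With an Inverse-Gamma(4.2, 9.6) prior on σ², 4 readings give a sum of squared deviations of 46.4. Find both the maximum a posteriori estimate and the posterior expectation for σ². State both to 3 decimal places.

maximum a posteriori estimate = 4.556, posterior expectation = 6.308

Posterior: Inverse-Gamma(shape = 4.2+4/2 = 6.2, scale = 9.6+46.4/2 = 32.8).
Mode = β/(α+1) = 32.8/7.2 = 4.556.
Mean = β/(α−1) = 32.8/5.2 = 6.308.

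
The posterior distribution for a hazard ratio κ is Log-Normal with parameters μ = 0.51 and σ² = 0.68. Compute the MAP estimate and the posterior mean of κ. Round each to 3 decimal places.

MAP: 0.844. Posterior mean: 2.340.

Mode = exp(μ − σ²) = exp(-0.17) = 0.844.
Mean = exp(μ + σ²/2) = exp(0.850) = 2.340.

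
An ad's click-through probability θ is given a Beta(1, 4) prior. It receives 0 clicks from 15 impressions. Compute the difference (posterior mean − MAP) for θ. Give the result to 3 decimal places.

Posterior: Beta(1+0, 4+15) = Beta(1, 19).
Since α = 1 ≤ 1 and β > 1, the Beta density is monotone decreasing on [0,1]; the mode is at 0.
Mean = 1/(1+19) = 0.050.
Difference = 0.050 − 0.000 = 0.050.

0.050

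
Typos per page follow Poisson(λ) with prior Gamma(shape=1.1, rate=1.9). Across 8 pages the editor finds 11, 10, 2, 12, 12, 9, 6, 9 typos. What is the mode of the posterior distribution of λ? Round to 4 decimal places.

7.1818

Σ counts = 71. Posterior: Gamma(shape = 1.1+71 = 72.1, rate = 1.9+8 = 9.9).
Mode = (α−1)/β = 71.1/9.9 = 7.1818.
Mean = α/β = 72.1/9.9 = 7.2828.
This is the posterior mode — the MAP estimate.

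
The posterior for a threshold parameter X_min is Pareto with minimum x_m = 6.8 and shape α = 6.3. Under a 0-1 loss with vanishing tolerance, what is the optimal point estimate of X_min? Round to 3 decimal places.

6.800

The Pareto density is strictly decreasing on [x_m, ∞), so the mode is x_m = 6.800.
Mean = α·x_m/(α−1) = 6.3·6.8/5.3 = 8.083.
This is the posterior mode — the MAP estimate.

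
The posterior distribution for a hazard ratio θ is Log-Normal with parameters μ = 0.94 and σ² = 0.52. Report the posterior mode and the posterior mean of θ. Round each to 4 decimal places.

Mode = exp(μ − σ²) = exp(0.42) = 1.5220.
Mean = exp(μ + σ²/2) = exp(1.200) = 3.3201.
Mean > mode: the posterior has a right tail.

posterior mode = 1.5220, posterior mean = 3.3201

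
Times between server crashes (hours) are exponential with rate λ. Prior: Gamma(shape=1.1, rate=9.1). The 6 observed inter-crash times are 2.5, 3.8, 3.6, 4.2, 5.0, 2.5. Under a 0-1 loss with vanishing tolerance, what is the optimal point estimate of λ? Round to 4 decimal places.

0.1987

Σ times = 21.6. Posterior: Gamma(shape = 1.1+6 = 7.1, rate = 9.1+21.6 = 30.7).
Mode = (α−1)/β = 6.1/30.7 = 0.1987.
Mean = α/β = 7.1/30.7 = 0.2313.
This is the posterior mode — the MAP estimate.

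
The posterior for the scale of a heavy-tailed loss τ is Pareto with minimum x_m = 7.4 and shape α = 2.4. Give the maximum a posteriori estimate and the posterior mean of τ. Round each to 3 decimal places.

The Pareto density is strictly decreasing on [x_m, ∞), so the mode is x_m = 7.400.
Mean = α·x_m/(α−1) = 2.4·7.4/1.4 = 12.686.

MAP = 7.400, posterior mean = 12.686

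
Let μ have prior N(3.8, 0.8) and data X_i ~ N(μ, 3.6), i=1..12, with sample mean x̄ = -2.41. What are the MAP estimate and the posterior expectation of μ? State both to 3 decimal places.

μ_MAP = -0.716, E[μ|data] = -0.716

Posterior for μ is Normal. Precision-weighted mean: (1/0.8·3.8 + 12/3.6·-2.41) / (1/0.8 + 12/3.6) = -0.716.
A Normal posterior is symmetric, so mode = mean.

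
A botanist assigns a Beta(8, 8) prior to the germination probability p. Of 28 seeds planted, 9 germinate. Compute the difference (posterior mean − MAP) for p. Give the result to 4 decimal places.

0.0054

Posterior: Beta(8+9, 8+19) = Beta(17, 27).
Mode = (17−1)/(17+27−2) = 16/42 = 0.3810.
Mean = 17/(17+27) = 17/44 = 0.3864.
Difference = 0.3864 − 0.3810 = 0.0054.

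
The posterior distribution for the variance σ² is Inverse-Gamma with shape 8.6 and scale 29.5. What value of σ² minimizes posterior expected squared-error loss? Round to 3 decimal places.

3.882

Mode = β/(α+1) = 29.5/9.6 = 3.073.
Mean = β/(α−1) = 29.5/7.6 = 3.882.
Squared-error loss ⇒ the optimal estimator is the posterior mean.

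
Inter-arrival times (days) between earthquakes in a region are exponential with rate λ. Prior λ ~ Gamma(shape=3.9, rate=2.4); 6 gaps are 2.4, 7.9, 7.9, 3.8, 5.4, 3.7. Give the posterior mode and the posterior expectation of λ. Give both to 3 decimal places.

Σ times = 31.1. Posterior: Gamma(shape = 3.9+6 = 9.9, rate = 2.4+31.1 = 33.5).
Mode = (α−1)/β = 8.9/33.5 = 0.266.
Mean = α/β = 9.9/33.5 = 0.296.
Right-skewed posterior ⇒ mode < mean.

posterior mode = 0.266, posterior expectation = 0.296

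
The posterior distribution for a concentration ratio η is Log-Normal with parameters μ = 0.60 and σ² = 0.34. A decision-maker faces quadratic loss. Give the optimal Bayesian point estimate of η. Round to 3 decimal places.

2.160

Mode = exp(μ − σ²) = exp(0.26) = 1.297.
Mean = exp(μ + σ²/2) = exp(0.770) = 2.160.
Quadratic loss ⇒ the optimal estimator is the posterior mean.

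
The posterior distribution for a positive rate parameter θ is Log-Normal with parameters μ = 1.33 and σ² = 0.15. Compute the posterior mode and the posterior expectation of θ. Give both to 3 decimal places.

θ_MAP = 3.254, E[θ|data] = 4.076

Mode = exp(μ − σ²) = exp(1.18) = 3.254.
Mean = exp(μ + σ²/2) = exp(1.405) = 4.076.
The posterior is right-skewed, so the mean exceeds the mode.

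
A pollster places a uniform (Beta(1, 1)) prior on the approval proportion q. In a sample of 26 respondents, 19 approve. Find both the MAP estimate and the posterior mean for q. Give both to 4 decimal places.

Posterior: Beta(1+19, 1+7) = Beta(20, 8).
Mode = (20−1)/(20+8−2) = 19/26 = 0.7308.
With a flat prior the MAP equals the MLE, 19/26.
Mean = 20/(20+8) = 20/28 = 0.7143.

MAP = 0.7308, posterior mean = 0.7143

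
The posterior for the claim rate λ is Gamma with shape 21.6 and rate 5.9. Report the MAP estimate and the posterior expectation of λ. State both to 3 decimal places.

MAP: 3.492. Posterior mean: 3.661.

Mode = (α−1)/β = 20.6/5.9 = 3.492.
Mean = α/β = 21.6/5.9 = 3.661.
The mean is pulled above the mode by the posterior's right skew.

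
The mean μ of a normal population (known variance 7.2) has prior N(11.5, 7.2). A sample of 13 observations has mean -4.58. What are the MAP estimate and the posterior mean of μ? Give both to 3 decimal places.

MAP estimate = -3.431, posterior mean = -3.431

Posterior for μ is Normal. Precision-weighted mean: (1/7.2·11.5 + 13/7.2·-4.58) / (1/7.2 + 13/7.2) = -3.431.
A Normal posterior is symmetric, so mode = mean.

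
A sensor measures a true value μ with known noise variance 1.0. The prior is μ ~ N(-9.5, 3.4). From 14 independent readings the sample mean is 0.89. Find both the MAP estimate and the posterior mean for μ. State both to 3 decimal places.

Posterior for μ is Normal. Precision-weighted mean: (1/3.4·-9.5 + 14/1.0·0.89) / (1/3.4 + 14/1.0) = 0.676.
A Normal posterior is symmetric, so mode = mean.

MAP estimate = 0.676, posterior mean = 0.676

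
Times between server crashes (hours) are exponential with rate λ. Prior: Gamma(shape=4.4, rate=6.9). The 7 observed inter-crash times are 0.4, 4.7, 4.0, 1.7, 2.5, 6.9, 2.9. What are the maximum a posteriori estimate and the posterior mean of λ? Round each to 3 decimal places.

Σ times = 23.1. Posterior: Gamma(shape = 4.4+7 = 11.4, rate = 6.9+23.1 = 30.0).
Mode = (α−1)/β = 10.4/30.0 = 0.347.
Mean = α/β = 11.4/30.0 = 0.380.

maximum a posteriori estimate = 0.347, posterior mean = 0.380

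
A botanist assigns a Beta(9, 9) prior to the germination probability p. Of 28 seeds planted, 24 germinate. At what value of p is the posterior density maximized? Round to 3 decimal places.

0.727

Posterior: Beta(9+24, 9+4) = Beta(33, 13).
Mode = (33−1)/(33+13−2) = 32/44 = 0.727.
Mean = 33/(33+13) = 33/46 = 0.717.
This is the posterior mode — the MAP estimate.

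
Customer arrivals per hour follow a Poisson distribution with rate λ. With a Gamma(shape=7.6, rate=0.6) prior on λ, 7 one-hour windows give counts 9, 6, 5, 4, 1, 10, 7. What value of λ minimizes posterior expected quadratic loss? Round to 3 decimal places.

Σ counts = 42. Posterior: Gamma(shape = 7.6+42 = 49.6, rate = 0.6+7 = 7.6).
Mode = (α−1)/β = 48.6/7.6 = 6.395.
Mean = α/β = 49.6/7.6 = 6.526.
Quadratic loss ⇒ the optimal estimator is the posterior mean.

6.526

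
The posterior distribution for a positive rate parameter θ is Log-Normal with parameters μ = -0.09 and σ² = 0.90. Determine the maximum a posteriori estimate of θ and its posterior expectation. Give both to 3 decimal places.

Mode = exp(μ − σ²) = exp(-0.99) = 0.372.
Mean = exp(μ + σ²/2) = exp(0.360) = 1.433.

MAP = 0.372, posterior mean = 1.433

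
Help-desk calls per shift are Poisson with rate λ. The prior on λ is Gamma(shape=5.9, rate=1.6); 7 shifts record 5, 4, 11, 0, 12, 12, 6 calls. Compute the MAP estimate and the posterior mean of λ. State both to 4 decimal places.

Σ counts = 50. Posterior: Gamma(shape = 5.9+50 = 55.9, rate = 1.6+7 = 8.6).
Mode = (α−1)/β = 54.9/8.6 = 6.3837.
Mean = α/β = 55.9/8.6 = 6.5000.

MAP = 6.3837, posterior mean = 6.5000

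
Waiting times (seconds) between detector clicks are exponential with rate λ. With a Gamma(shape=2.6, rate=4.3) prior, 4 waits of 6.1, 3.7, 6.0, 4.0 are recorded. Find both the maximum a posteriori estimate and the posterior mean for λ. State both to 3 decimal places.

MAP = 0.232; posterior mean = 0.274

Σ times = 19.8. Posterior: Gamma(shape = 2.6+4 = 6.6, rate = 4.3+19.8 = 24.1).
Mode = (α−1)/β = 5.6/24.1 = 0.232.
Mean = α/β = 6.6/24.1 = 0.274.
Right-skewed posterior ⇒ mode < mean.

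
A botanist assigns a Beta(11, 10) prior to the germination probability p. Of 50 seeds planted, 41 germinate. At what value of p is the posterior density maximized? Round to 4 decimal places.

0.7391

Posterior: Beta(11+41, 10+9) = Beta(52, 19).
Mode = (52−1)/(52+19−2) = 51/69 = 0.7391.
Mean = 52/(52+19) = 52/71 = 0.7324.
This is the posterior mode — the MAP estimate.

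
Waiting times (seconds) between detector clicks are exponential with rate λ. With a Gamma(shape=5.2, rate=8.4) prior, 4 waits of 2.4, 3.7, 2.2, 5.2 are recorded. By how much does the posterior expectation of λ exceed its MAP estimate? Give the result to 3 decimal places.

0.046

Σ times = 13.5. Posterior: Gamma(shape = 5.2+4 = 9.2, rate = 8.4+13.5 = 21.9).
Mode = (α−1)/β = 8.2/21.9 = 0.374.
Mean = α/β = 9.2/21.9 = 0.420.
Difference = 0.420 − 0.374 = 0.046.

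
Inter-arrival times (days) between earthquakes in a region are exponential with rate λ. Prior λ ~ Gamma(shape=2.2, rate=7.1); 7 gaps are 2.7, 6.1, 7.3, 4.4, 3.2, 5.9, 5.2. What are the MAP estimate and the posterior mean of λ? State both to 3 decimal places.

MAP estimate = 0.196, posterior mean = 0.220

Σ times = 34.8. Posterior: Gamma(shape = 2.2+7 = 9.2, rate = 7.1+34.8 = 41.9).
Mode = (α−1)/β = 8.2/41.9 = 0.196.
Mean = α/β = 9.2/41.9 = 0.220.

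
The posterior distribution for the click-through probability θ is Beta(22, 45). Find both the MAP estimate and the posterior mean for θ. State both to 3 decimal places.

Mode = (22−1)/(22+45−2) = 21/65 = 0.323.
Mean = 22/(22+45) = 22/67 = 0.328.
Mean > mode: the posterior has a right tail.

MAP: 0.323. Posterior mean: 0.328.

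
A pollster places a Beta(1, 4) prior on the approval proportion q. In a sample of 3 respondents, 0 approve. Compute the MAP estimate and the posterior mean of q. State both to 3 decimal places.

Posterior: Beta(1+0, 4+3) = Beta(1, 7).
Since α = 1 ≤ 1 and β > 1, the Beta density is monotone decreasing on [0,1]; the mode is at 0.
Mean = 1/(1+7) = 0.125.

MAP = 0.000, posterior mean = 0.125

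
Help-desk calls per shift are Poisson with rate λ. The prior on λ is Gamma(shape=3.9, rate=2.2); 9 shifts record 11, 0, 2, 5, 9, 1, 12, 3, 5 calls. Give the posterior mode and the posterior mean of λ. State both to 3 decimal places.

MAP = 4.545; posterior mean = 4.634

Σ counts = 48. Posterior: Gamma(shape = 3.9+48 = 51.9, rate = 2.2+9 = 11.2).
Mode = (α−1)/β = 50.9/11.2 = 4.545.
Mean = α/β = 51.9/11.2 = 4.634.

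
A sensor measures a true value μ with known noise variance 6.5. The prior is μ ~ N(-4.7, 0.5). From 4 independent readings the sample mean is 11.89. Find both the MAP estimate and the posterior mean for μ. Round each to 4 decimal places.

MAP = -0.7965; posterior mean = -0.7965

Posterior for μ is Normal. Precision-weighted mean: (1/0.5·-4.7 + 4/6.5·11.89) / (1/0.5 + 4/6.5) = -0.7965.
A Normal posterior is symmetric, so mode = mean.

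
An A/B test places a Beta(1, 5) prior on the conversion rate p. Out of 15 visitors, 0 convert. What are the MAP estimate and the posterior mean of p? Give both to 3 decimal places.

MAP: 0.000. Posterior mean: 0.048.

Posterior: Beta(1+0, 5+15) = Beta(1, 20).
Since α = 1 ≤ 1 and β > 1, the Beta density is monotone decreasing on [0,1]; the mode is at 0.
Mean = 1/(1+20) = 0.048.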